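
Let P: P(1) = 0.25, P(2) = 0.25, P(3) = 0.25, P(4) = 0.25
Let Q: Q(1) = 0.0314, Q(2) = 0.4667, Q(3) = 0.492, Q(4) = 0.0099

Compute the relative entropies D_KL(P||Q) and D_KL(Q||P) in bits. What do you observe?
D_KL(P||Q) = 1.4435 bits, D_KL(Q||P) = 0.7607 bits. The two directions give different values (D_KL(P||Q) exceeds D_KL(Q||P) by 0.6828 bits): KL divergence is asymmetric.

D_KL(P||Q) = Σ P(x) log₂(P(x)/Q(x))

Computing term by term:
  P(1)·log₂(P(1)/Q(1)) = 0.25·log₂(0.25/0.0314) = 0.74827
  P(2)·log₂(P(2)/Q(2)) = 0.25·log₂(0.25/0.4667) = -0.22514
  P(3)·log₂(P(3)/Q(3)) = 0.25·log₂(0.25/0.492) = -0.24418
  P(4)·log₂(P(4)/Q(4)) = 0.25·log₂(0.25/0.0099) = 1.16459

D_KL(P||Q) = 0.74827 - 0.22514 - 0.24418 + 1.16459 = 1.44354 ≈ 1.4435 bits

D_KL(Q||P) = Σ Q(x) log₂(Q(x)/P(x))

Computing term by term:
  Q(1)·log₂(Q(1)/P(1)) = 0.0314·log₂(0.0314/0.25) = -0.09398
  Q(2)·log₂(Q(2)/P(2)) = 0.4667·log₂(0.4667/0.25) = 0.42029
  Q(3)·log₂(Q(3)/P(3)) = 0.492·log₂(0.492/0.25) = 0.48055
  Q(4)·log₂(Q(4)/P(4)) = 0.0099·log₂(0.0099/0.25) = -0.04612

D_KL(Q||P) = -0.09398 + 0.42029 + 0.48055 - 0.04612 = 0.76074 ≈ 0.7607 bits

These are NOT equal (difference: 0.6828 bits). KL divergence is asymmetric: D_KL(P||Q) ≠ D_KL(Q||P) in general.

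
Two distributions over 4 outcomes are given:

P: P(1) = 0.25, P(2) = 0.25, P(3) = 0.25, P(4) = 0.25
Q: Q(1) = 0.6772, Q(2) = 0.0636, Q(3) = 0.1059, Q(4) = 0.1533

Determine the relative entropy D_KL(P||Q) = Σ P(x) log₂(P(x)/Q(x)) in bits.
0.6205 bits

D_KL(P||Q) = Σ P(x) log₂(P(x)/Q(x))

Computing term by term:
  P(1)·log₂(P(1)/Q(1)) = 0.25·log₂(0.25/0.6772) = -0.35941
  P(2)·log₂(P(2)/Q(2)) = 0.25·log₂(0.25/0.0636) = 0.49371
  P(3)·log₂(P(3)/Q(3)) = 0.25·log₂(0.25/0.1059) = 0.30981
  P(4)·log₂(P(4)/Q(4)) = 0.25·log₂(0.25/0.1533) = 0.17639

D_KL(P||Q) = -0.35941 + 0.49371 + 0.30981 + 0.17639 = 0.62050 ≈ 0.6205 bits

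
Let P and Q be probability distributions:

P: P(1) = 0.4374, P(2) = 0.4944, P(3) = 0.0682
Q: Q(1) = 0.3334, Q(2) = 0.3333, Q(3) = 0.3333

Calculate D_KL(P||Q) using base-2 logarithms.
0.2965 bits

D_KL(P||Q) = Σ P(x) log₂(P(x)/Q(x))

Computing term by term:
  P(1)·log₂(P(1)/Q(1)) = 0.4374·log₂(0.4374/0.3334) = 0.17133
  P(2)·log₂(P(2)/Q(2)) = 0.4944·log₂(0.4944/0.3333) = 0.28124
  P(3)·log₂(P(3)/Q(3)) = 0.0682·log₂(0.0682/0.3333) = -0.15611

D_KL(P||Q) = 0.17133 + 0.28124 - 0.15611 = 0.29646 ≈ 0.2965 bits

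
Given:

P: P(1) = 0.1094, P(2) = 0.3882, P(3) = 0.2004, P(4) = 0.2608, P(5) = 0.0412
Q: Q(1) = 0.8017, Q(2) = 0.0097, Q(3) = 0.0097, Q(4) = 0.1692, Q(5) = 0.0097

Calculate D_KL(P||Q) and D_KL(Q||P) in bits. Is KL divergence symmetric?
D_KL(P||Q) = 2.8762 bits, D_KL(Q||P) = 2.0838 bits. No, KL divergence is not symmetric.

D_KL(P||Q) = Σ P(x) log₂(P(x)/Q(x))

Computing term by term:
  P(1)·log₂(P(1)/Q(1)) = 0.1094·log₂(0.1094/0.8017) = -0.31436
  P(2)·log₂(P(2)/Q(2)) = 0.3882·log₂(0.3882/0.0097) = 2.06626
  P(3)·log₂(P(3)/Q(3)) = 0.2004·log₂(0.2004/0.0097) = 0.87550
  P(4)·log₂(P(4)/Q(4)) = 0.2608·log₂(0.2608/0.1692) = 0.16280
  P(5)·log₂(P(5)/Q(5)) = 0.0412·log₂(0.0412/0.0097) = 0.08597

D_KL(P||Q) = -0.31436 + 2.06626 + 0.87550 + 0.16280 + 0.08597 = 2.87617 ≈ 2.8762 bits

D_KL(Q||P) = Σ Q(x) log₂(Q(x)/P(x))

Computing term by term:
  Q(1)·log₂(Q(1)/P(1)) = 0.8017·log₂(0.8017/0.1094) = 2.30364
  Q(2)·log₂(Q(2)/P(2)) = 0.0097·log₂(0.0097/0.3882) = -0.05163
  Q(3)·log₂(Q(3)/P(3)) = 0.0097·log₂(0.0097/0.2004) = -0.04238
  Q(4)·log₂(Q(4)/P(4)) = 0.1692·log₂(0.1692/0.2608) = -0.10562
  Q(5)·log₂(Q(5)/P(5)) = 0.0097·log₂(0.0097/0.0412) = -0.02024

D_KL(Q||P) = 2.30364 - 0.05163 - 0.04238 - 0.10562 - 0.02024 = 2.08377 ≈ 2.0838 bits

These are NOT equal (difference: 0.7924 bits). KL divergence is asymmetric: D_KL(P||Q) ≠ D_KL(Q||P) in general.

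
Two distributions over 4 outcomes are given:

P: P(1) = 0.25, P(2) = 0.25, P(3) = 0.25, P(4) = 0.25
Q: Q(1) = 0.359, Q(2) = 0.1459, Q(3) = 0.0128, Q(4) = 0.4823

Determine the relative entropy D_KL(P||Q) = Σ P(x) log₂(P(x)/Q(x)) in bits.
0.8987 bits

D_KL(P||Q) = Σ P(x) log₂(P(x)/Q(x))

Computing term by term:
  P(1)·log₂(P(1)/Q(1)) = 0.25·log₂(0.25/0.359) = -0.13051
  P(2)·log₂(P(2)/Q(2)) = 0.25·log₂(0.25/0.1459) = 0.19424
  P(3)·log₂(P(3)/Q(3)) = 0.25·log₂(0.25/0.0128) = 1.07193
  P(4)·log₂(P(4)/Q(4)) = 0.25·log₂(0.25/0.4823) = -0.23700

D_KL(P||Q) = -0.13051 + 0.19424 + 1.07193 - 0.23700 = 0.89866 ≈ 0.8987 bits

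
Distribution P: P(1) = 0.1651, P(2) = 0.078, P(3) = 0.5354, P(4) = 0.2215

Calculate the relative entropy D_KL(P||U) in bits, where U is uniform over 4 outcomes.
0.3197 bits

U(i) = 1/4 for all i

D_KL(P||U) = Σ P(x) log₂(P(x) / (1/4))
           = Σ P(x) log₂(P(x)) + log₂(4)
           = log₂(4) - H(P)

H(P) = -Σ P(x) log₂(P(x)):
  -P(1)·log₂(P(1)) = -(0.1651)·log₂(0.1651) = 0.42903
  -P(2)·log₂(P(2)) = -(0.078)·log₂(0.078) = 0.28707
  -P(3)·log₂(P(3)) = -(0.5354)·log₂(0.5354) = 0.48256
  -P(4)·log₂(P(4)) = -(0.2215)·log₂(0.2215) = 0.48168
H(P) = 0.42903 + 0.28707 + 0.48256 + 0.48168 = 1.68034 bits

log₂(4) = 2.00000 bits

D_KL(P||U) = 2.00000 - 1.68034 = 0.31966 ≈ 0.3197 bits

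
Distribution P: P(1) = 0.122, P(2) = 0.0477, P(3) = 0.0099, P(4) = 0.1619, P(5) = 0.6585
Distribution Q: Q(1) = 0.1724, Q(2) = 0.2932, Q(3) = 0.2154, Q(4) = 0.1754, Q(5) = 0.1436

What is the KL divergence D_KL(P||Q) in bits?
1.1983 bits

D_KL(P||Q) = Σ P(x) log₂(P(x)/Q(x))

Computing term by term:
  P(1)·log₂(P(1)/Q(1)) = 0.122·log₂(0.122/0.1724) = -0.06086
  P(2)·log₂(P(2)/Q(2)) = 0.0477·log₂(0.0477/0.2932) = -0.12497
  P(3)·log₂(P(3)/Q(3)) = 0.0099·log₂(0.0099/0.2154) = -0.04399
  P(4)·log₂(P(4)/Q(4)) = 0.1619·log₂(0.1619/0.1754) = -0.01871
  P(5)·log₂(P(5)/Q(5)) = 0.6585·log₂(0.6585/0.1436) = 1.44681

D_KL(P||Q) = -0.06086 - 0.12497 - 0.04399 - 0.01871 + 1.44681 = 1.19828 ≈ 1.1983 bits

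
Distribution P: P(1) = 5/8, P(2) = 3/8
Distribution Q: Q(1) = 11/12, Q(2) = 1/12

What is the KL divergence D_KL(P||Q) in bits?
0.4684 bits

D_KL(P||Q) = Σ P(x) log₂(P(x)/Q(x))

Computing term by term:
  P(1)·log₂(P(1)/Q(1)) = (5/8)·log₂((5/8)/(11/12)) = -0.34534
  P(2)·log₂(P(2)/Q(2)) = (3/8)·log₂((3/8)/(1/12)) = 0.81372

D_KL(P||Q) = -0.34534 + 0.81372 = 0.46838 ≈ 0.4684 bits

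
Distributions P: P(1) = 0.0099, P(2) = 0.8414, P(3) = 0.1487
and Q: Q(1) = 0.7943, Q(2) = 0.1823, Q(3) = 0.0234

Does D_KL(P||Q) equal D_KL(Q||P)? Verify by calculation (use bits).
D_KL(P||Q) = 2.1906 bits, D_KL(Q||P) = 4.5602 bits. No — D_KL(P||Q) ≠ D_KL(Q||P) for this pair.

D_KL(P||Q) = Σ P(x) log₂(P(x)/Q(x))

Computing term by term:
  P(1)·log₂(P(1)/Q(1)) = 0.0099·log₂(0.0099/0.7943) = -0.06263
  P(2)·log₂(P(2)/Q(2)) = 0.8414·log₂(0.8414/0.1823) = 1.85653
  P(3)·log₂(P(3)/Q(3)) = 0.1487·log₂(0.1487/0.0234) = 0.39671

D_KL(P||Q) = -0.06263 + 1.85653 + 0.39671 = 2.19061 ≈ 2.1906 bits

D_KL(Q||P) = Σ Q(x) log₂(Q(x)/P(x))

Computing term by term:
  Q(1)·log₂(Q(1)/P(1)) = 0.7943·log₂(0.7943/0.0099) = 5.02483
  Q(2)·log₂(Q(2)/P(2)) = 0.1823·log₂(0.1823/0.8414) = -0.40224
  Q(3)·log₂(Q(3)/P(3)) = 0.0234·log₂(0.0234/0.1487) = -0.06243

D_KL(Q||P) = 5.02483 - 0.40224 - 0.06243 = 4.56016 ≈ 4.5602 bits

These are NOT equal (difference: 2.3696 bits). KL divergence is asymmetric: D_KL(P||Q) ≠ D_KL(Q||P) in general.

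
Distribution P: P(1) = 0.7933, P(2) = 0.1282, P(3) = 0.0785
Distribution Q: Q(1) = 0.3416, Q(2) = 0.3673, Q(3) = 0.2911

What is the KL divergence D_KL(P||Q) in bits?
0.6212 bits

D_KL(P||Q) = Σ P(x) log₂(P(x)/Q(x))

Computing term by term:
  P(1)·log₂(P(1)/Q(1)) = 0.7933·log₂(0.7933/0.3416) = 0.96430
  P(2)·log₂(P(2)/Q(2)) = 0.1282·log₂(0.1282/0.3673) = -0.19468
  P(3)·log₂(P(3)/Q(3)) = 0.0785·log₂(0.0785/0.2911) = -0.14842

D_KL(P||Q) = 0.96430 - 0.19468 - 0.14842 = 0.62120 ≈ 0.6212 bits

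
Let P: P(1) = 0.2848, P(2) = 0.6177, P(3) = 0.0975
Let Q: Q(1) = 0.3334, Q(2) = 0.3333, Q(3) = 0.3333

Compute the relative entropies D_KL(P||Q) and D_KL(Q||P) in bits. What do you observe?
D_KL(P||Q) = 0.3122 bits, D_KL(Q||P) = 0.3702 bits. The two directions give different values (D_KL(Q||P) exceeds D_KL(P||Q) by 0.0580 bits): KL divergence is asymmetric.

D_KL(P||Q) = Σ P(x) log₂(P(x)/Q(x))

Computing term by term:
  P(1)·log₂(P(1)/Q(1)) = 0.2848·log₂(0.2848/0.3334) = -0.06474
  P(2)·log₂(P(2)/Q(2)) = 0.6177·log₂(0.6177/0.3333) = 0.54981
  P(3)·log₂(P(3)/Q(3)) = 0.0975·log₂(0.0975/0.3333) = -0.17290

D_KL(P||Q) = -0.06474 + 0.54981 - 0.17290 = 0.31217 ≈ 0.3122 bits

D_KL(Q||P) = Σ Q(x) log₂(Q(x)/P(x))

Computing term by term:
  Q(1)·log₂(Q(1)/P(1)) = 0.3334·log₂(0.3334/0.2848) = 0.07578
  Q(2)·log₂(Q(2)/P(2)) = 0.3333·log₂(0.3333/0.6177) = -0.29667
  Q(3)·log₂(Q(3)/P(3)) = 0.3333·log₂(0.3333/0.0975) = 0.59106

D_KL(Q||P) = 0.07578 - 0.29667 + 0.59106 = 0.37017 ≈ 0.3702 bits

These are NOT equal (difference: 0.0580 bits). KL divergence is asymmetric: D_KL(P||Q) ≠ D_KL(Q||P) in general.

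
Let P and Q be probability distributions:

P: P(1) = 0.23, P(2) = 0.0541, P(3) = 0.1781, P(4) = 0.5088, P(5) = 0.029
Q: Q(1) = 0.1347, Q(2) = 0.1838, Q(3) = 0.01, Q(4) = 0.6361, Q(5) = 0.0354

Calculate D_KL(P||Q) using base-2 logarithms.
0.6498 bits

D_KL(P||Q) = Σ P(x) log₂(P(x)/Q(x))

Computing term by term:
  P(1)·log₂(P(1)/Q(1)) = 0.23·log₂(0.23/0.1347) = 0.17753
  P(2)·log₂(P(2)/Q(2)) = 0.0541·log₂(0.0541/0.1838) = -0.09546
  P(3)·log₂(P(3)/Q(3)) = 0.1781·log₂(0.1781/0.01) = 0.73994
  P(4)·log₂(P(4)/Q(4)) = 0.5088·log₂(0.5088/0.6361) = -0.16391
  P(5)·log₂(P(5)/Q(5)) = 0.029·log₂(0.029/0.0354) = -0.00834

D_KL(P||Q) = 0.17753 - 0.09546 + 0.73994 - 0.16391 - 0.00834 = 0.64976 ≈ 0.6498 bits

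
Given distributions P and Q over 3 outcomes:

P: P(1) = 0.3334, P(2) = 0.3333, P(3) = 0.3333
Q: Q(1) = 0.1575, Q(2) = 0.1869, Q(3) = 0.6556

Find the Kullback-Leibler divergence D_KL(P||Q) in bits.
0.3136 bits

D_KL(P||Q) = Σ P(x) log₂(P(x)/Q(x))

Computing term by term:
  P(1)·log₂(P(1)/Q(1)) = 0.3334·log₂(0.3334/0.1575) = 0.36071
  P(2)·log₂(P(2)/Q(2)) = 0.3333·log₂(0.3333/0.1869) = 0.27816
  P(3)·log₂(P(3)/Q(3)) = 0.3333·log₂(0.3333/0.6556) = -0.32530

D_KL(P||Q) = 0.36071 + 0.27816 - 0.32530 = 0.31357 ≈ 0.3136 bits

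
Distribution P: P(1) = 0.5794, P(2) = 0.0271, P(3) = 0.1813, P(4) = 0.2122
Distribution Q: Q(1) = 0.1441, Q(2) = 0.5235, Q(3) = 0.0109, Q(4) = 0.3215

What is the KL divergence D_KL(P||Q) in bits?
1.6555 bits

D_KL(P||Q) = Σ P(x) log₂(P(x)/Q(x))

Computing term by term:
  P(1)·log₂(P(1)/Q(1)) = 0.5794·log₂(0.5794/0.1441) = 1.16314
  P(2)·log₂(P(2)/Q(2)) = 0.0271·log₂(0.0271/0.5235) = -0.11577
  P(3)·log₂(P(3)/Q(3)) = 0.1813·log₂(0.1813/0.0109) = 0.73535
  P(4)·log₂(P(4)/Q(4)) = 0.2122·log₂(0.2122/0.3215) = -0.12719

D_KL(P||Q) = 1.16314 - 0.11577 + 0.73535 - 0.12719 = 1.65553 ≈ 1.6555 bits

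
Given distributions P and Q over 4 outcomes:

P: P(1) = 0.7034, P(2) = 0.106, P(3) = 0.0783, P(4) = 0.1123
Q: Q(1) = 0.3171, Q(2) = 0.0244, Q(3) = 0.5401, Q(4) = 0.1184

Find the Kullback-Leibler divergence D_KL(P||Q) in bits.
0.8064 bits

D_KL(P||Q) = Σ P(x) log₂(P(x)/Q(x))

Computing term by term:
  P(1)·log₂(P(1)/Q(1)) = 0.7034·log₂(0.7034/0.3171) = 0.80849
  P(2)·log₂(P(2)/Q(2)) = 0.106·log₂(0.106/0.0244) = 0.22463
  P(3)·log₂(P(3)/Q(3)) = 0.0783·log₂(0.0783/0.5401) = -0.21815
  P(4)·log₂(P(4)/Q(4)) = 0.1123·log₂(0.1123/0.1184) = -0.00857

D_KL(P||Q) = 0.80849 + 0.22463 - 0.21815 - 0.00857 = 0.80640 ≈ 0.8064 bits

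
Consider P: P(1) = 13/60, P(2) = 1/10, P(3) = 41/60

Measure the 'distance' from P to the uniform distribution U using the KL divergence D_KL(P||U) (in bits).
0.3993 bits

U(i) = 1/3 for all i

D_KL(P||U) = Σ P(x) log₂(P(x) / (1/3))
           = Σ P(x) log₂(P(x)) + log₂(3)
           = log₂(3) - H(P)

H(P) = -Σ P(x) log₂(P(x)):
  -P(1)·log₂(P(1)) = -(13/60)·log₂(13/60) = 0.47806
  -P(2)·log₂(P(2)) = -(1/10)·log₂(1/10) = 0.33219
  -P(3)·log₂(P(3)) = -(41/60)·log₂(41/60) = 0.37538
H(P) = 0.47806 + 0.33219 + 0.37538 = 1.18563 bits

log₂(3) = 1.58496 bits

D_KL(P||U) = 1.58496 - 1.18563 = 0.39933 ≈ 0.3993 bits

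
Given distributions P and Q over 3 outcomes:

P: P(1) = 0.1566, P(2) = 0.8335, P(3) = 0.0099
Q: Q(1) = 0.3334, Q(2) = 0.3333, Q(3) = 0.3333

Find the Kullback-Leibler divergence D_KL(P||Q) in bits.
0.8812 bits

D_KL(P||Q) = Σ P(x) log₂(P(x)/Q(x))

Computing term by term:
  P(1)·log₂(P(1)/Q(1)) = 0.1566·log₂(0.1566/0.3334) = -0.17072
  P(2)·log₂(P(2)/Q(2)) = 0.8335·log₂(0.8335/0.3333) = 1.10219
  P(3)·log₂(P(3)/Q(3)) = 0.0099·log₂(0.0099/0.3333) = -0.05023

D_KL(P||Q) = -0.17072 + 1.10219 - 0.05023 = 0.88124 ≈ 0.8812 bits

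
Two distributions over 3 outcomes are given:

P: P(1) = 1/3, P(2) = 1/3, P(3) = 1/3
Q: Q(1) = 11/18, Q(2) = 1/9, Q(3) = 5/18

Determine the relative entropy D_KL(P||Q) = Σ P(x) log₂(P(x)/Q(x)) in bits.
0.3245 bits

D_KL(P||Q) = Σ P(x) log₂(P(x)/Q(x))

Computing term by term:
  P(1)·log₂(P(1)/Q(1)) = (1/3)·log₂((1/3)/(11/18)) = -0.29149
  P(2)·log₂(P(2)/Q(2)) = (1/3)·log₂((1/3)/(1/9)) = 0.52832
  P(3)·log₂(P(3)/Q(3)) = (1/3)·log₂((1/3)/(5/18)) = 0.08768

D_KL(P||Q) = -0.29149 + 0.52832 + 0.08768 = 0.32451 ≈ 0.3245 bits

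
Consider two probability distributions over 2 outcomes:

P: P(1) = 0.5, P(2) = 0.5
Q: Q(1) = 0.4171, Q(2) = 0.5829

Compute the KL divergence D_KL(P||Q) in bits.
0.0201 bits

D_KL(P||Q) = Σ P(x) log₂(P(x)/Q(x))

Computing term by term:
  P(1)·log₂(P(1)/Q(1)) = 0.5·log₂(0.5/0.4171) = 0.13077
  P(2)·log₂(P(2)/Q(2)) = 0.5·log₂(0.5/0.5829) = -0.11066

D_KL(P||Q) = 0.13077 - 0.11066 = 0.02011 ≈ 0.0201 bits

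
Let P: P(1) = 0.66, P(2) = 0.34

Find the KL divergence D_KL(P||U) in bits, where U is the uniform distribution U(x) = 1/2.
0.0752 bits

U(i) = 1/2 for all i

D_KL(P||U) = Σ P(x) log₂(P(x) / (1/2))
           = Σ P(x) log₂(P(x)) + log₂(2)
           = log₂(2) - H(P)

H(P) = -Σ P(x) log₂(P(x)):
  -P(1)·log₂(P(1)) = -(0.66)·log₂(0.66) = 0.39564
  -P(2)·log₂(P(2)) = -(0.34)·log₂(0.34) = 0.52917
H(P) = 0.39564 + 0.52917 = 0.92481 bits

log₂(2) = 1.00000 bits

D_KL(P||U) = 1.00000 - 0.92481 = 0.07519 ≈ 0.0752 bits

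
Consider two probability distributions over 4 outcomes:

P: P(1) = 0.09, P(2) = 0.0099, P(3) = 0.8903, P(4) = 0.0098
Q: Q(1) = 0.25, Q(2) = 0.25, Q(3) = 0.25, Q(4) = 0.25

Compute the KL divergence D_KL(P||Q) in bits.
1.4068 bits

D_KL(P||Q) = Σ P(x) log₂(P(x)/Q(x))

Computing term by term:
  P(1)·log₂(P(1)/Q(1)) = 0.09·log₂(0.09/0.25) = -0.13265
  P(2)·log₂(P(2)/Q(2)) = 0.0099·log₂(0.0099/0.25) = -0.04612
  P(3)·log₂(P(3)/Q(3)) = 0.8903·log₂(0.8903/0.25) = 1.63135
  P(4)·log₂(P(4)/Q(4)) = 0.0098·log₂(0.0098/0.25) = -0.04580

D_KL(P||Q) = -0.13265 - 0.04612 + 1.63135 - 0.04580 = 1.40678 ≈ 1.4068 bits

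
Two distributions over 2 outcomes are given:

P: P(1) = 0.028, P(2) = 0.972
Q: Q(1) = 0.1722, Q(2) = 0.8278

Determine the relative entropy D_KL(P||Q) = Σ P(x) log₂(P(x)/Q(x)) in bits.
0.1518 bits

D_KL(P||Q) = Σ P(x) log₂(P(x)/Q(x))

Computing term by term:
  P(1)·log₂(P(1)/Q(1)) = 0.028·log₂(0.028/0.1722) = -0.07338
  P(2)·log₂(P(2)/Q(2)) = 0.972·log₂(0.972/0.8278) = 0.22519

D_KL(P||Q) = -0.07338 + 0.22519 = 0.15181 ≈ 0.1518 bits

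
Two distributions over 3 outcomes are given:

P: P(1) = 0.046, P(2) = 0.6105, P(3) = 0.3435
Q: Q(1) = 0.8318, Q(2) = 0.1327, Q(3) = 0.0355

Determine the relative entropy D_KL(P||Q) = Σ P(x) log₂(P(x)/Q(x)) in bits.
2.2769 bits

D_KL(P||Q) = Σ P(x) log₂(P(x)/Q(x))

Computing term by term:
  P(1)·log₂(P(1)/Q(1)) = 0.046·log₂(0.046/0.8318) = -0.19212
  P(2)·log₂(P(2)/Q(2)) = 0.6105·log₂(0.6105/0.1327) = 1.34421
  P(3)·log₂(P(3)/Q(3)) = 0.3435·log₂(0.3435/0.0355) = 1.12476

D_KL(P||Q) = -0.19212 + 1.34421 + 1.12476 = 2.27685 ≈ 2.2769 bits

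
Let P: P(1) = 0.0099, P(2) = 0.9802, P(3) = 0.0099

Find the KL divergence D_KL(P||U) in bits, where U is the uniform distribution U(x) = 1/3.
1.4248 bits

U(i) = 1/3 for all i

D_KL(P||U) = Σ P(x) log₂(P(x) / (1/3))
           = Σ P(x) log₂(P(x)) + log₂(3)
           = log₂(3) - H(P)

H(P) = -Σ P(x) log₂(P(x)):
  -P(1)·log₂(P(1)) = -(0.0099)·log₂(0.0099) = 0.06592
  -P(2)·log₂(P(2)) = -(0.9802)·log₂(0.9802) = 0.02828
  -P(3)·log₂(P(3)) = -(0.0099)·log₂(0.0099) = 0.06592
H(P) = 0.06592 + 0.02828 + 0.06592 = 0.16012 bits

log₂(3) = 1.58496 bits

D_KL(P||U) = 1.58496 - 0.16012 = 1.42484 ≈ 1.4248 bits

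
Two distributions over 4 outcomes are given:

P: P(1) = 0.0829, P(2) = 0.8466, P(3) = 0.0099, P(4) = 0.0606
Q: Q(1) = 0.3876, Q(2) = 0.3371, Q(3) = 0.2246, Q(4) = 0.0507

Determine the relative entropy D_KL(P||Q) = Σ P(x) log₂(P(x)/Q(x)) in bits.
0.9113 bits

D_KL(P||Q) = Σ P(x) log₂(P(x)/Q(x))

Computing term by term:
  P(1)·log₂(P(1)/Q(1)) = 0.0829·log₂(0.0829/0.3876) = -0.18446
  P(2)·log₂(P(2)/Q(2)) = 0.8466·log₂(0.8466/0.3371) = 1.12471
  P(3)·log₂(P(3)/Q(3)) = 0.0099·log₂(0.0099/0.2246) = -0.04459
  P(4)·log₂(P(4)/Q(4)) = 0.0606·log₂(0.0606/0.0507) = 0.01559

D_KL(P||Q) = -0.18446 + 1.12471 - 0.04459 + 0.01559 = 0.91125 ≈ 0.9113 bits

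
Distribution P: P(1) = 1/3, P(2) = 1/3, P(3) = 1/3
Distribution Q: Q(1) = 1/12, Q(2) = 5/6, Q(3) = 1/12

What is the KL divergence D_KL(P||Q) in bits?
0.8927 bits

D_KL(P||Q) = Σ P(x) log₂(P(x)/Q(x))

Computing term by term:
  P(1)·log₂(P(1)/Q(1)) = (1/3)·log₂((1/3)/(1/12)) = 0.66667
  P(2)·log₂(P(2)/Q(2)) = (1/3)·log₂((1/3)/(5/6)) = -0.44064
  P(3)·log₂(P(3)/Q(3)) = (1/3)·log₂((1/3)/(1/12)) = 0.66667

D_KL(P||Q) = 0.66667 - 0.44064 + 0.66667 = 0.89270 ≈ 0.8927 bits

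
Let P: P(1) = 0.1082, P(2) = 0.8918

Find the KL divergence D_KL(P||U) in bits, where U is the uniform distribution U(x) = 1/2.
0.5055 bits

U(i) = 1/2 for all i

D_KL(P||U) = Σ P(x) log₂(P(x) / (1/2))
           = Σ P(x) log₂(P(x)) + log₂(2)
           = log₂(2) - H(P)

H(P) = -Σ P(x) log₂(P(x)):
  -P(1)·log₂(P(1)) = -(0.1082)·log₂(0.1082) = 0.34713
  -P(2)·log₂(P(2)) = -(0.8918)·log₂(0.8918) = 0.14733
H(P) = 0.34713 + 0.14733 = 0.49446 bits

log₂(2) = 1.00000 bits

D_KL(P||U) = 1.00000 - 0.49446 = 0.50554 ≈ 0.5055 bits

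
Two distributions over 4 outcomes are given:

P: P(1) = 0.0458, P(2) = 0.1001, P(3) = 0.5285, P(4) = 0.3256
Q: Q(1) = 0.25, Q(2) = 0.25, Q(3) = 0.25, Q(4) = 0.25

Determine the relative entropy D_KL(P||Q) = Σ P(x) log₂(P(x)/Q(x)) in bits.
0.4506 bits

D_KL(P||Q) = Σ P(x) log₂(P(x)/Q(x))

Computing term by term:
  P(1)·log₂(P(1)/Q(1)) = 0.0458·log₂(0.0458/0.25) = -0.11214
  P(2)·log₂(P(2)/Q(2)) = 0.1001·log₂(0.1001/0.25) = -0.13218
  P(3)·log₂(P(3)/Q(3)) = 0.5285·log₂(0.5285/0.25) = 0.57077
  P(4)·log₂(P(4)/Q(4)) = 0.3256·log₂(0.3256/0.25) = 0.12411

D_KL(P||Q) = -0.11214 - 0.13218 + 0.57077 + 0.12411 = 0.45056 ≈ 0.4506 bits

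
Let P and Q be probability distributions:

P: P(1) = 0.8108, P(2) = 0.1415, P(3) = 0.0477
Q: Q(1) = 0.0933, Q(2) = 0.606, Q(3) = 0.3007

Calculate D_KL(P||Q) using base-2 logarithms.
2.1056 bits

D_KL(P||Q) = Σ P(x) log₂(P(x)/Q(x))

Computing term by term:
  P(1)·log₂(P(1)/Q(1)) = 0.8108·log₂(0.8108/0.0933) = 2.52921
  P(2)·log₂(P(2)/Q(2)) = 0.1415·log₂(0.1415/0.606) = -0.29694
  P(3)·log₂(P(3)/Q(3)) = 0.0477·log₂(0.0477/0.3007) = -0.12670

D_KL(P||Q) = 2.52921 - 0.29694 - 0.12670 = 2.10557 ≈ 2.1056 bits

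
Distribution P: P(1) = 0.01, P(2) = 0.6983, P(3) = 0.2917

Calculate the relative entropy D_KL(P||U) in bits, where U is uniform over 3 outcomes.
0.6383 bits

U(i) = 1/3 for all i

D_KL(P||U) = Σ P(x) log₂(P(x) / (1/3))
           = Σ P(x) log₂(P(x)) + log₂(3)
           = log₂(3) - H(P)

H(P) = -Σ P(x) log₂(P(x)):
  -P(1)·log₂(P(1)) = -(0.01)·log₂(0.01) = 0.06644
  -P(2)·log₂(P(2)) = -(0.6983)·log₂(0.6983) = 0.36178
  -P(3)·log₂(P(3)) = -(0.2917)·log₂(0.2917) = 0.51848
H(P) = 0.06644 + 0.36178 + 0.51848 = 0.94670 bits

log₂(3) = 1.58496 bits

D_KL(P||U) = 1.58496 - 0.94670 = 0.63826 ≈ 0.6383 bits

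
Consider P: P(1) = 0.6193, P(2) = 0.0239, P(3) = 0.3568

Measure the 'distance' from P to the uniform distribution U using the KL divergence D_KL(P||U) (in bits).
0.4976 bits

U(i) = 1/3 for all i

D_KL(P||U) = Σ P(x) log₂(P(x) / (1/3))
           = Σ P(x) log₂(P(x)) + log₂(3)
           = log₂(3) - H(P)

H(P) = -Σ P(x) log₂(P(x)):
  -P(1)·log₂(P(1)) = -(0.6193)·log₂(0.6193) = 0.42812
  -P(2)·log₂(P(2)) = -(0.0239)·log₂(0.0239) = 0.12875
  -P(3)·log₂(P(3)) = -(0.3568)·log₂(0.3568) = 0.53049
H(P) = 0.42812 + 0.12875 + 0.53049 = 1.08736 bits

log₂(3) = 1.58496 bits

D_KL(P||U) = 1.58496 - 1.08736 = 0.49760 ≈ 0.4976 bits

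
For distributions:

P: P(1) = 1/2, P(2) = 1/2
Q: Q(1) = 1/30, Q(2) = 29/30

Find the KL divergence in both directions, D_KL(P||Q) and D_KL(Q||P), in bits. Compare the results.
D_KL(P||Q) = 1.4779 bits, D_KL(Q||P) = 0.7892 bits. D_KL(P||Q) is larger than D_KL(Q||P) by 0.6887 bits; the two directions differ.

D_KL(P||Q) = Σ P(x) log₂(P(x)/Q(x))

Computing term by term:
  P(1)·log₂(P(1)/Q(1)) = (1/2)·log₂((1/2)/(1/30)) = 1.95345
  P(2)·log₂(P(2)/Q(2)) = (1/2)·log₂((1/2)/(29/30)) = -0.47555

D_KL(P||Q) = 1.95345 - 0.47555 = 1.47790 ≈ 1.4779 bits

D_KL(Q||P) = Σ Q(x) log₂(Q(x)/P(x))

Computing term by term:
  Q(1)·log₂(Q(1)/P(1)) = (1/30)·log₂((1/30)/(1/2)) = -0.13023
  Q(2)·log₂(Q(2)/P(2)) = (29/30)·log₂((29/30)/(1/2)) = 0.91939

D_KL(Q||P) = -0.13023 + 0.91939 = 0.78916 ≈ 0.7892 bits

These are NOT equal (difference: 0.6887 bits). KL divergence is asymmetric: D_KL(P||Q) ≠ D_KL(Q||P) in general.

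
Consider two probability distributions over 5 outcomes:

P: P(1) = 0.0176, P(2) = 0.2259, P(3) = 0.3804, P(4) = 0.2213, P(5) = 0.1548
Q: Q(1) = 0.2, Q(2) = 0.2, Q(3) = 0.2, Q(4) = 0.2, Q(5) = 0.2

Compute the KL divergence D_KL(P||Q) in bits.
0.3059 bits

D_KL(P||Q) = Σ P(x) log₂(P(x)/Q(x))

Computing term by term:
  P(1)·log₂(P(1)/Q(1)) = 0.0176·log₂(0.0176/0.2) = -0.06171
  P(2)·log₂(P(2)/Q(2)) = 0.2259·log₂(0.2259/0.2) = 0.03969
  P(3)·log₂(P(3)/Q(3)) = 0.3804·log₂(0.3804/0.2) = 0.35283
  P(4)·log₂(P(4)/Q(4)) = 0.2213·log₂(0.2213/0.2) = 0.03231
  P(5)·log₂(P(5)/Q(5)) = 0.1548·log₂(0.1548/0.2) = -0.05721

D_KL(P||Q) = -0.06171 + 0.03969 + 0.35283 + 0.03231 - 0.05721 = 0.30591 ≈ 0.3059 bits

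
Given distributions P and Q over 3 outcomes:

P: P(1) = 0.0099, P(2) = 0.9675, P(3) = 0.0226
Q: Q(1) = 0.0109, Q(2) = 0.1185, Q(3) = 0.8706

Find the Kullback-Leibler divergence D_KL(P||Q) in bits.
2.8105 bits

D_KL(P||Q) = Σ P(x) log₂(P(x)/Q(x))

Computing term by term:
  P(1)·log₂(P(1)/Q(1)) = 0.0099·log₂(0.0099/0.0109) = -0.00137
  P(2)·log₂(P(2)/Q(2)) = 0.9675·log₂(0.9675/0.1185) = 2.93092
  P(3)·log₂(P(3)/Q(3)) = 0.0226·log₂(0.0226/0.8706) = -0.11905

D_KL(P||Q) = -0.00137 + 2.93092 - 0.11905 = 2.81050 ≈ 2.8105 bits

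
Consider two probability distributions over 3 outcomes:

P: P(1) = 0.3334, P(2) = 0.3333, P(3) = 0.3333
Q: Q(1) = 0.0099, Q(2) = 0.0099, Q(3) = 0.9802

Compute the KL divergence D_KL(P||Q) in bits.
2.8638 bits

D_KL(P||Q) = Σ P(x) log₂(P(x)/Q(x))

Computing term by term:
  P(1)·log₂(P(1)/Q(1)) = 0.3334·log₂(0.3334/0.0099) = 1.69157
  P(2)·log₂(P(2)/Q(2)) = 0.3333·log₂(0.3333/0.0099) = 1.69091
  P(3)·log₂(P(3)/Q(3)) = 0.3333·log₂(0.3333/0.9802) = -0.51870

D_KL(P||Q) = 1.69157 + 1.69091 - 0.51870 = 2.86378 ≈ 2.8638 bits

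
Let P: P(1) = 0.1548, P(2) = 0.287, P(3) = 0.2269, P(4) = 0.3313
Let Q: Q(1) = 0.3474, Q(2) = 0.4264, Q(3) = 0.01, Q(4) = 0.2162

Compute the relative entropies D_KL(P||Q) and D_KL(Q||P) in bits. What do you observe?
D_KL(P||Q) = 0.8815 bits, D_KL(Q||P) = 0.4705 bits. The two directions give different values (D_KL(P||Q) exceeds D_KL(Q||P) by 0.4110 bits): KL divergence is asymmetric.

D_KL(P||Q) = Σ P(x) log₂(P(x)/Q(x))

Computing term by term:
  P(1)·log₂(P(1)/Q(1)) = 0.1548·log₂(0.1548/0.3474) = -0.18053
  P(2)·log₂(P(2)/Q(2)) = 0.287·log₂(0.287/0.4264) = -0.16392
  P(3)·log₂(P(3)/Q(3)) = 0.2269·log₂(0.2269/0.01) = 1.02195
  P(4)·log₂(P(4)/Q(4)) = 0.3313·log₂(0.3313/0.2162) = 0.20401

D_KL(P||Q) = -0.18053 - 0.16392 + 1.02195 + 0.20401 = 0.88151 ≈ 0.8815 bits

D_KL(Q||P) = Σ Q(x) log₂(Q(x)/P(x))

Computing term by term:
  Q(1)·log₂(Q(1)/P(1)) = 0.3474·log₂(0.3474/0.1548) = 0.40514
  Q(2)·log₂(Q(2)/P(2)) = 0.4264·log₂(0.4264/0.287) = 0.24354
  Q(3)·log₂(Q(3)/P(3)) = 0.01·log₂(0.01/0.2269) = -0.04504
  Q(4)·log₂(Q(4)/P(4)) = 0.2162·log₂(0.2162/0.3313) = -0.13313

D_KL(Q||P) = 0.40514 + 0.24354 - 0.04504 - 0.13313 = 0.47051 ≈ 0.4705 bits

These are NOT equal (difference: 0.4110 bits). KL divergence is asymmetric: D_KL(P||Q) ≠ D_KL(Q||P) in general.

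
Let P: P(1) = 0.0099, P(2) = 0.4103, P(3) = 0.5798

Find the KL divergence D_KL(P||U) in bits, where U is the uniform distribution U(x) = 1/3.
0.5358 bits

U(i) = 1/3 for all i

D_KL(P||U) = Σ P(x) log₂(P(x) / (1/3))
           = Σ P(x) log₂(P(x)) + log₂(3)
           = log₂(3) - H(P)

H(P) = -Σ P(x) log₂(P(x)):
  -P(1)·log₂(P(1)) = -(0.0099)·log₂(0.0099) = 0.06592
  -P(2)·log₂(P(2)) = -(0.4103)·log₂(0.4103) = 0.52734
  -P(3)·log₂(P(3)) = -(0.5798)·log₂(0.5798) = 0.45594
H(P) = 0.06592 + 0.52734 + 0.45594 = 1.04920 bits

log₂(3) = 1.58496 bits

D_KL(P||U) = 1.58496 - 1.04920 = 0.53576 ≈ 0.5358 bits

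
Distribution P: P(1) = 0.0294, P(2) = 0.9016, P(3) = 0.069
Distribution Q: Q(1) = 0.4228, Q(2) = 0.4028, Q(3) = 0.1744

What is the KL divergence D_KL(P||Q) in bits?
0.8427 bits

D_KL(P||Q) = Σ P(x) log₂(P(x)/Q(x))

Computing term by term:
  P(1)·log₂(P(1)/Q(1)) = 0.0294·log₂(0.0294/0.4228) = -0.11307
  P(2)·log₂(P(2)/Q(2)) = 0.9016·log₂(0.9016/0.4028) = 1.04804
  P(3)·log₂(P(3)/Q(3)) = 0.069·log₂(0.069/0.1744) = -0.09230

D_KL(P||Q) = -0.11307 + 1.04804 - 0.09230 = 0.84267 ≈ 0.8427 bits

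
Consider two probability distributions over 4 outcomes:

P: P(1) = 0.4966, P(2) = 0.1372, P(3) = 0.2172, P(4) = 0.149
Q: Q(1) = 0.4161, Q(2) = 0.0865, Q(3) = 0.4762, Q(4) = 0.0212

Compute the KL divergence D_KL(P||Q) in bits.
0.3912 bits

D_KL(P||Q) = Σ P(x) log₂(P(x)/Q(x))

Computing term by term:
  P(1)·log₂(P(1)/Q(1)) = 0.4966·log₂(0.4966/0.4161) = 0.12671
  P(2)·log₂(P(2)/Q(2)) = 0.1372·log₂(0.1372/0.0865) = 0.09131
  P(3)·log₂(P(3)/Q(3)) = 0.2172·log₂(0.2172/0.4762) = -0.24599
  P(4)·log₂(P(4)/Q(4)) = 0.149·log₂(0.149/0.0212) = 0.41916

D_KL(P||Q) = 0.12671 + 0.09131 - 0.24599 + 0.41916 = 0.39119 ≈ 0.3912 bits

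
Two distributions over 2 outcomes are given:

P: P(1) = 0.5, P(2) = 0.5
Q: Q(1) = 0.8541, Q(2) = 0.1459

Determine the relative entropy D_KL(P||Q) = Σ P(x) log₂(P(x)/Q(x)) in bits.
0.5022 bits

D_KL(P||Q) = Σ P(x) log₂(P(x)/Q(x))

Computing term by term:
  P(1)·log₂(P(1)/Q(1)) = 0.5·log₂(0.5/0.8541) = -0.38624
  P(2)·log₂(P(2)/Q(2)) = 0.5·log₂(0.5/0.1459) = 0.88847

D_KL(P||Q) = -0.38624 + 0.88847 = 0.50223 ≈ 0.5022 bits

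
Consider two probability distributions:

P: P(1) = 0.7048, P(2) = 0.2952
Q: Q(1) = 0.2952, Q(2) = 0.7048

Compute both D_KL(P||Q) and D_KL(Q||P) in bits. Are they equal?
D_KL(P||Q) = 0.5143 bits, D_KL(Q||P) = 0.5143 bits. Yes, in this case they are equal (although KL divergence is not symmetric in general).

D_KL(P||Q) = Σ P(x) log₂(P(x)/Q(x))

Computing term by term:
  P(1)·log₂(P(1)/Q(1)) = 0.7048·log₂(0.7048/0.2952) = 0.88489
  P(2)·log₂(P(2)/Q(2)) = 0.2952·log₂(0.2952/0.7048) = -0.37063

D_KL(P||Q) = 0.88489 - 0.37063 = 0.51426 ≈ 0.5143 bits

D_KL(Q||P) = Σ Q(x) log₂(Q(x)/P(x))

Computing term by term:
  Q(1)·log₂(Q(1)/P(1)) = 0.2952·log₂(0.2952/0.7048) = -0.37063
  Q(2)·log₂(Q(2)/P(2)) = 0.7048·log₂(0.7048/0.2952) = 0.88489

D_KL(Q||P) = -0.37063 + 0.88489 = 0.51426 ≈ 0.5143 bits

These ARE equal here. Q is P with outcomes relabeled (Q(1) = P(2), Q(2) = P(1)) by a relabeling that is its own inverse, so the two sums contain exactly the same terms in a different order. This is a special case — KL divergence is not symmetric in general: D_KL(P||Q) ≠ D_KL(Q||P) for most P, Q.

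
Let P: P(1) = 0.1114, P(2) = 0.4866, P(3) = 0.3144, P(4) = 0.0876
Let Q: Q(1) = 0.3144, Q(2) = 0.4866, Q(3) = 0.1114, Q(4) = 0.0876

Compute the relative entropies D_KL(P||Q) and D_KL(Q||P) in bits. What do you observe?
D_KL(P||Q) = 0.3039 bits, D_KL(Q||P) = 0.3039 bits. The two directions give the same value here, because Q is a self-inverse relabeling of P; in general KL divergence is asymmetric.

D_KL(P||Q) = Σ P(x) log₂(P(x)/Q(x))

Computing term by term:
  P(1)·log₂(P(1)/Q(1)) = 0.1114·log₂(0.1114/0.3144) = -0.16675
  P(2)·log₂(P(2)/Q(2)) = 0.4866·log₂(0.4866/0.4866) = 0.00000
  P(3)·log₂(P(3)/Q(3)) = 0.3144·log₂(0.3144/0.1114) = 0.47061
  P(4)·log₂(P(4)/Q(4)) = 0.0876·log₂(0.0876/0.0876) = 0.00000

D_KL(P||Q) = -0.16675 + 0.00000 + 0.47061 + 0.00000 = 0.30386 ≈ 0.3039 bits

D_KL(Q||P) = Σ Q(x) log₂(Q(x)/P(x))

Computing term by term:
  Q(1)·log₂(Q(1)/P(1)) = 0.3144·log₂(0.3144/0.1114) = 0.47061
  Q(2)·log₂(Q(2)/P(2)) = 0.4866·log₂(0.4866/0.4866) = 0.00000
  Q(3)·log₂(Q(3)/P(3)) = 0.1114·log₂(0.1114/0.3144) = -0.16675
  Q(4)·log₂(Q(4)/P(4)) = 0.0876·log₂(0.0876/0.0876) = 0.00000

D_KL(Q||P) = 0.47061 + 0.00000 - 0.16675 + 0.00000 = 0.30386 ≈ 0.3039 bits

These ARE equal here. Q is P with outcomes relabeled (Q(1) = P(3), Q(3) = P(1)) by a relabeling that is its own inverse, so the two sums contain exactly the same terms in a different order. This is a special case — KL divergence is not symmetric in general: D_KL(P||Q) ≠ D_KL(Q||P) for most P, Q.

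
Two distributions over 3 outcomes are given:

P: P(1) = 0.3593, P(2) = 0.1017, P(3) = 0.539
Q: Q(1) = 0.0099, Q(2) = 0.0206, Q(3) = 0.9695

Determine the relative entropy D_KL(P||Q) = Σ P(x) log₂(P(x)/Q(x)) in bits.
1.6395 bits

D_KL(P||Q) = Σ P(x) log₂(P(x)/Q(x))

Computing term by term:
  P(1)·log₂(P(1)/Q(1)) = 0.3593·log₂(0.3593/0.0099) = 1.86175
  P(2)·log₂(P(2)/Q(2)) = 0.1017·log₂(0.1017/0.0206) = 0.23428
  P(3)·log₂(P(3)/Q(3)) = 0.539·log₂(0.539/0.9695) = -0.45651

D_KL(P||Q) = 1.86175 + 0.23428 - 0.45651 = 1.63952 ≈ 1.6395 bits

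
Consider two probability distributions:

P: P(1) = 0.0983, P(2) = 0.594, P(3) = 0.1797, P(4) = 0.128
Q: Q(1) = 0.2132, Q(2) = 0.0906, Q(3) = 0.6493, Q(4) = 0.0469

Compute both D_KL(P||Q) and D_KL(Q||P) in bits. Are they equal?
D_KL(P||Q) = 1.3540 bits, D_KL(Q||P) = 1.1278 bits. No, they are not equal.

D_KL(P||Q) = Σ P(x) log₂(P(x)/Q(x))

Computing term by term:
  P(1)·log₂(P(1)/Q(1)) = 0.0983·log₂(0.0983/0.2132) = -0.10980
  P(2)·log₂(P(2)/Q(2)) = 0.594·log₂(0.594/0.0906) = 1.61145
  P(3)·log₂(P(3)/Q(3)) = 0.1797·log₂(0.1797/0.6493) = -0.33304
  P(4)·log₂(P(4)/Q(4)) = 0.128·log₂(0.128/0.0469) = 0.18541

D_KL(P||Q) = -0.10980 + 1.61145 - 0.33304 + 0.18541 = 1.35402 ≈ 1.3540 bits

D_KL(Q||P) = Σ Q(x) log₂(Q(x)/P(x))

Computing term by term:
  Q(1)·log₂(Q(1)/P(1)) = 0.2132·log₂(0.2132/0.0983) = 0.23813
  Q(2)·log₂(Q(2)/P(2)) = 0.0906·log₂(0.0906/0.594) = -0.24579
  Q(3)·log₂(Q(3)/P(3)) = 0.6493·log₂(0.6493/0.1797) = 1.20334
  Q(4)·log₂(Q(4)/P(4)) = 0.0469·log₂(0.0469/0.128) = -0.06793

D_KL(Q||P) = 0.23813 - 0.24579 + 1.20334 - 0.06793 = 1.12775 ≈ 1.1278 bits

These are NOT equal (difference: 0.2262 bits). KL divergence is asymmetric: D_KL(P||Q) ≠ D_KL(Q||P) in general.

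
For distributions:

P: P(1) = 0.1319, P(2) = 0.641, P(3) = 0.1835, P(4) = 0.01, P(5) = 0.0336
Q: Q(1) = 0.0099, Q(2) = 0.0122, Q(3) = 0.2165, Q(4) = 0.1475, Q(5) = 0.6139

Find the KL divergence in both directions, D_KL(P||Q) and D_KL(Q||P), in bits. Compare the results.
D_KL(P||Q) = 3.9329 bits, D_KL(Q||P) = 3.0908 bits. D_KL(P||Q) is larger than D_KL(Q||P) by 0.8421 bits; the two directions differ.

D_KL(P||Q) = Σ P(x) log₂(P(x)/Q(x))

Computing term by term:
  P(1)·log₂(P(1)/Q(1)) = 0.1319·log₂(0.1319/0.0099) = 0.49276
  P(2)·log₂(P(2)/Q(2)) = 0.641·log₂(0.641/0.0122) = 3.66355
  P(3)·log₂(P(3)/Q(3)) = 0.1835·log₂(0.1835/0.2165) = -0.04378
  P(4)·log₂(P(4)/Q(4)) = 0.01·log₂(0.01/0.1475) = -0.03883
  P(5)·log₂(P(5)/Q(5)) = 0.0336·log₂(0.0336/0.6139) = -0.14083

D_KL(P||Q) = 0.49276 + 3.66355 - 0.04378 - 0.03883 - 0.14083 = 3.93287 ≈ 3.9329 bits

D_KL(Q||P) = Σ Q(x) log₂(Q(x)/P(x))

Computing term by term:
  Q(1)·log₂(Q(1)/P(1)) = 0.0099·log₂(0.0099/0.1319) = -0.03699
  Q(2)·log₂(Q(2)/P(2)) = 0.0122·log₂(0.0122/0.641) = -0.06973
  Q(3)·log₂(Q(3)/P(3)) = 0.2165·log₂(0.2165/0.1835) = 0.05165
  Q(4)·log₂(Q(4)/P(4)) = 0.1475·log₂(0.1475/0.01) = 0.57269
  Q(5)·log₂(Q(5)/P(5)) = 0.6139·log₂(0.6139/0.0336) = 2.57314

D_KL(Q||P) = -0.03699 - 0.06973 + 0.05165 + 0.57269 + 2.57314 = 3.09076 ≈ 3.0908 bits

These are NOT equal (difference: 0.8421 bits). KL divergence is asymmetric: D_KL(P||Q) ≠ D_KL(Q||P) in general.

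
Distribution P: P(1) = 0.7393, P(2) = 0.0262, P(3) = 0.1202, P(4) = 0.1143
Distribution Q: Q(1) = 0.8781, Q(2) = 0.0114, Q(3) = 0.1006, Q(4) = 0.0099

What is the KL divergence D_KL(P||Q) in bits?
0.2822 bits

D_KL(P||Q) = Σ P(x) log₂(P(x)/Q(x))

Computing term by term:
  P(1)·log₂(P(1)/Q(1)) = 0.7393·log₂(0.7393/0.8781) = -0.18351
  P(2)·log₂(P(2)/Q(2)) = 0.0262·log₂(0.0262/0.0114) = 0.03145
  P(3)·log₂(P(3)/Q(3)) = 0.1202·log₂(0.1202/0.1006) = 0.03087
  P(4)·log₂(P(4)/Q(4)) = 0.1143·log₂(0.1143/0.0099) = 0.40339

D_KL(P||Q) = -0.18351 + 0.03145 + 0.03087 + 0.40339 = 0.28220 ≈ 0.2822 bits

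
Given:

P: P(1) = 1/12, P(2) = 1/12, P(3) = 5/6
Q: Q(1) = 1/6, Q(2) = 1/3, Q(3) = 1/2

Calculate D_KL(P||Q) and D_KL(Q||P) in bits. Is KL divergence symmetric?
D_KL(P||Q) = 0.3641 bits, D_KL(Q||P) = 0.4649 bits. No, KL divergence is not symmetric.

D_KL(P||Q) = Σ P(x) log₂(P(x)/Q(x))

Computing term by term:
  P(1)·log₂(P(1)/Q(1)) = (1/12)·log₂((1/12)/(1/6)) = -0.08333
  P(2)·log₂(P(2)/Q(2)) = (1/12)·log₂((1/12)/(1/3)) = -0.16667
  P(3)·log₂(P(3)/Q(3)) = (5/6)·log₂((5/6)/(1/2)) = 0.61414

D_KL(P||Q) = -0.08333 - 0.16667 + 0.61414 = 0.36414 ≈ 0.3641 bits

D_KL(Q||P) = Σ Q(x) log₂(Q(x)/P(x))

Computing term by term:
  Q(1)·log₂(Q(1)/P(1)) = (1/6)·log₂((1/6)/(1/12)) = 0.16667
  Q(2)·log₂(Q(2)/P(2)) = (1/3)·log₂((1/3)/(1/12)) = 0.66667
  Q(3)·log₂(Q(3)/P(3)) = (1/2)·log₂((1/2)/(5/6)) = -0.36848

D_KL(Q||P) = 0.16667 + 0.66667 - 0.36848 = 0.46486 ≈ 0.4649 bits

These are NOT equal (difference: 0.1008 bits). KL divergence is asymmetric: D_KL(P||Q) ≠ D_KL(Q||P) in general.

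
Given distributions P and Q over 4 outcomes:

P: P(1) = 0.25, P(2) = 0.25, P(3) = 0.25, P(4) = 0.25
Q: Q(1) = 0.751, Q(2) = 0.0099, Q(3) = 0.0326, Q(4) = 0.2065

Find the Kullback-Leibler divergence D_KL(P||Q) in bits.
1.5716 bits

D_KL(P||Q) = Σ P(x) log₂(P(x)/Q(x))

Computing term by term:
  P(1)·log₂(P(1)/Q(1)) = 0.25·log₂(0.25/0.751) = -0.39672
  P(2)·log₂(P(2)/Q(2)) = 0.25·log₂(0.25/0.0099) = 1.16459
  P(3)·log₂(P(3)/Q(3)) = 0.25·log₂(0.25/0.0326) = 0.73475
  P(4)·log₂(P(4)/Q(4)) = 0.25·log₂(0.25/0.2065) = 0.06895

D_KL(P||Q) = -0.39672 + 1.16459 + 0.73475 + 0.06895 = 1.57157 ≈ 1.5716 bits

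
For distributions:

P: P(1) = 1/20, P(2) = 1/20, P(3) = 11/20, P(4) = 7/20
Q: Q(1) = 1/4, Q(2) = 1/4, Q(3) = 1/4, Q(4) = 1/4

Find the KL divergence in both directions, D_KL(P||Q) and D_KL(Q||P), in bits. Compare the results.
D_KL(P||Q) = 0.5633 bits, D_KL(Q||P) = 0.7552 bits. D_KL(Q||P) is larger than D_KL(P||Q) by 0.1919 bits; the two directions differ.

D_KL(P||Q) = Σ P(x) log₂(P(x)/Q(x))

Computing term by term:
  P(1)·log₂(P(1)/Q(1)) = (1/20)·log₂((1/20)/(1/4)) = -0.11610
  P(2)·log₂(P(2)/Q(2)) = (1/20)·log₂((1/20)/(1/4)) = -0.11610
  P(3)·log₂(P(3)/Q(3)) = (11/20)·log₂((11/20)/(1/4)) = 0.62563
  P(4)·log₂(P(4)/Q(4)) = (7/20)·log₂((7/20)/(1/4)) = 0.16990

D_KL(P||Q) = -0.11610 - 0.11610 + 0.62563 + 0.16990 = 0.56333 ≈ 0.5633 bits

D_KL(Q||P) = Σ Q(x) log₂(Q(x)/P(x))

Computing term by term:
  Q(1)·log₂(Q(1)/P(1)) = (1/4)·log₂((1/4)/(1/20)) = 0.58048
  Q(2)·log₂(Q(2)/P(2)) = (1/4)·log₂((1/4)/(1/20)) = 0.58048
  Q(3)·log₂(Q(3)/P(3)) = (1/4)·log₂((1/4)/(11/20)) = -0.28438
  Q(4)·log₂(Q(4)/P(4)) = (1/4)·log₂((1/4)/(7/20)) = -0.12136

D_KL(Q||P) = 0.58048 + 0.58048 - 0.28438 - 0.12136 = 0.75522 ≈ 0.7552 bits

These are NOT equal (difference: 0.1919 bits). KL divergence is asymmetric: D_KL(P||Q) ≠ D_KL(Q||P) in general.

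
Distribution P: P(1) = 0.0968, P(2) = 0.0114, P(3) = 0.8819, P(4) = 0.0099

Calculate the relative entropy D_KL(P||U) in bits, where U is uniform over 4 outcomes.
1.3745 bits

U(i) = 1/4 for all i

D_KL(P||U) = Σ P(x) log₂(P(x) / (1/4))
           = Σ P(x) log₂(P(x)) + log₂(4)
           = log₂(4) - H(P)

H(P) = -Σ P(x) log₂(P(x)):
  -P(1)·log₂(P(1)) = -(0.0968)·log₂(0.0968) = 0.32610
  -P(2)·log₂(P(2)) = -(0.0114)·log₂(0.0114) = 0.07358
  -P(3)·log₂(P(3)) = -(0.8819)·log₂(0.8819) = 0.15990
  -P(4)·log₂(P(4)) = -(0.0099)·log₂(0.0099) = 0.06592
H(P) = 0.32610 + 0.07358 + 0.15990 + 0.06592 = 0.62550 bits

log₂(4) = 2.00000 bits

D_KL(P||U) = 2.00000 - 0.62550 = 1.37450 ≈ 1.3745 bits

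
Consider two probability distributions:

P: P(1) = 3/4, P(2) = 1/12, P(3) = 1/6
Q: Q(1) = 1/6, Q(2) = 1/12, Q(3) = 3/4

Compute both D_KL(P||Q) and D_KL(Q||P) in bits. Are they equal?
D_KL(P||Q) = 1.2658 bits, D_KL(Q||P) = 1.2658 bits. Yes, in this case they are equal (although KL divergence is not symmetric in general).

D_KL(P||Q) = Σ P(x) log₂(P(x)/Q(x))

Computing term by term:
  P(1)·log₂(P(1)/Q(1)) = (3/4)·log₂((3/4)/(1/6)) = 1.62744
  P(2)·log₂(P(2)/Q(2)) = (1/12)·log₂((1/12)/(1/12)) = 0.00000
  P(3)·log₂(P(3)/Q(3)) = (1/6)·log₂((1/6)/(3/4)) = -0.36165

D_KL(P||Q) = 1.62744 + 0.00000 - 0.36165 = 1.26579 ≈ 1.2658 bits

D_KL(Q||P) = Σ Q(x) log₂(Q(x)/P(x))

Computing term by term:
  Q(1)·log₂(Q(1)/P(1)) = (1/6)·log₂((1/6)/(3/4)) = -0.36165
  Q(2)·log₂(Q(2)/P(2)) = (1/12)·log₂((1/12)/(1/12)) = 0.00000
  Q(3)·log₂(Q(3)/P(3)) = (3/4)·log₂((3/4)/(1/6)) = 1.62744

D_KL(Q||P) = -0.36165 + 0.00000 + 1.62744 = 1.26579 ≈ 1.2658 bits

These ARE equal here. Q is P with outcomes relabeled (Q(1) = P(3), Q(3) = P(1)) by a relabeling that is its own inverse, so the two sums contain exactly the same terms in a different order. This is a special case — KL divergence is not symmetric in general: D_KL(P||Q) ≠ D_KL(Q||P) for most P, Q.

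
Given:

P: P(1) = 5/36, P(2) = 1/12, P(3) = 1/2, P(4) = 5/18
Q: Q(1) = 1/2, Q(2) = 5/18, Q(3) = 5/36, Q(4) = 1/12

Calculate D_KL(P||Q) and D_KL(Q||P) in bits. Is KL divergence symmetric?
D_KL(P||Q) = 1.0051 bits, D_KL(Q||P) = 1.0051 bits. The two values coincide for this particular pair, but no — KL divergence is not symmetric in general.

D_KL(P||Q) = Σ P(x) log₂(P(x)/Q(x))

Computing term by term:
  P(1)·log₂(P(1)/Q(1)) = (5/36)·log₂((5/36)/(1/2)) = -0.25667
  P(2)·log₂(P(2)/Q(2)) = (1/12)·log₂((1/12)/(5/18)) = -0.14475
  P(3)·log₂(P(3)/Q(3)) = (1/2)·log₂((1/2)/(5/36)) = 0.92400
  P(4)·log₂(P(4)/Q(4)) = (5/18)·log₂((5/18)/(1/12)) = 0.48249

D_KL(P||Q) = -0.25667 - 0.14475 + 0.92400 + 0.48249 = 1.00507 ≈ 1.0051 bits

D_KL(Q||P) = Σ Q(x) log₂(Q(x)/P(x))

Computing term by term:
  Q(1)·log₂(Q(1)/P(1)) = (1/2)·log₂((1/2)/(5/36)) = 0.92400
  Q(2)·log₂(Q(2)/P(2)) = (5/18)·log₂((5/18)/(1/12)) = 0.48249
  Q(3)·log₂(Q(3)/P(3)) = (5/36)·log₂((5/36)/(1/2)) = -0.25667
  Q(4)·log₂(Q(4)/P(4)) = (1/12)·log₂((1/12)/(5/18)) = -0.14475

D_KL(Q||P) = 0.92400 + 0.48249 - 0.25667 - 0.14475 = 1.00507 ≈ 1.0051 bits

These ARE equal here. Q is P with outcomes relabeled (Q(1) = P(3), Q(2) = P(4), Q(3) = P(1), Q(4) = P(2)) by a relabeling that is its own inverse, so the two sums contain exactly the same terms in a different order. This is a special case — KL divergence is not symmetric in general: D_KL(P||Q) ≠ D_KL(Q||P) for most P, Q.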